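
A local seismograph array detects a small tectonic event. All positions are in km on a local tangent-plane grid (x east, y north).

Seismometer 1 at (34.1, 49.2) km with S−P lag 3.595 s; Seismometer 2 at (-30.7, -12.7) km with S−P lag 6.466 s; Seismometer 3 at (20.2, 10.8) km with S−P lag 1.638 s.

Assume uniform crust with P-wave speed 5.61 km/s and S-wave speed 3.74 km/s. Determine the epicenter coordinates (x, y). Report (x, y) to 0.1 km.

Distance from S−P lag: d = Δt · v_P v_S / (v_P − v_S) = Δt · (5.61·3.74)/(5.61−3.74) ≈ 11.2200·Δt.
So d_Seismometer 1 = 40.34, d_Seismometer 2 = 72.55, d_Seismometer 3 = 18.38 km.
Circle about each station: (x − 34.1)² + (y − 49.2)² = 40.34²; (x + 30.7)² + (y + 12.7)² = 72.55²; (x − 20.2)² + (y − 10.8)² = 18.38².
Subtracting the Seismometer 1 equation from the Seismometer 2 and Seismometer 3 equations removes the quadratic terms:
-129.6 x − 123.8 y = -6115.86
-27.8 x − 76.8 y = -1769.28
Solving the 2×2 system: x ≈ 38.5, y ≈ 9.1 km.

38.5 km east, 9.1 km north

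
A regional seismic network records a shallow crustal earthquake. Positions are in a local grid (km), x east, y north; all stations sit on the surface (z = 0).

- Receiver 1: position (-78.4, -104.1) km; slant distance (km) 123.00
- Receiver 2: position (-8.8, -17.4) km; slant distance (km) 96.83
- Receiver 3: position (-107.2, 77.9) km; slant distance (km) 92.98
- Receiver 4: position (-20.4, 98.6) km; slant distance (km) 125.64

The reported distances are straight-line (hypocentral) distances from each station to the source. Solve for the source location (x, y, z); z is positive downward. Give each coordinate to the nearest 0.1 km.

(-85.3, 5.9, 54.6)

Each station gives a sphere (x−x_i)² + (y−y_i)² + z² = d_i² (stations at z=0).
Subtracting the Receiver 1 sphere from Receiver 2 and Receiver 3: z² cancels, leaving linear equations in x and y:
139.2 x + 173.4 y = -10850.22
-57.6 x + 364.0 y = 7060.60
Solving: x ≈ -85.296, y ≈ 5.900 km (keep extra digits for the depth step; rounded: -85.3, 5.9).
Then from the Receiver 1 sphere: z² = 123.00² − (x + 78.4)² − (y + 104.1)² with x = -85.296, y = 5.900, so z ≈ 54.603 ≈ 54.6 km.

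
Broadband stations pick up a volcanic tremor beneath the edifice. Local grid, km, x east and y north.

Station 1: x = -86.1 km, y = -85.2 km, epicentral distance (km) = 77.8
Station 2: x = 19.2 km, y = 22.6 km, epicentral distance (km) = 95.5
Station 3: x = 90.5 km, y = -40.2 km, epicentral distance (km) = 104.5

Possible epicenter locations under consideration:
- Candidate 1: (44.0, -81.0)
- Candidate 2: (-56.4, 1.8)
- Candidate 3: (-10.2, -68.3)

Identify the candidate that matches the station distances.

For each candidate, compare |candidate − station| to the reported distance:
Candidate 1: residuals Station 1 52.4, Station 2 11.0, Station 3 42.6 → max 52.4 km
Candidate 2: residuals Station 1 14.1, Station 2 17.1, Station 3 48.3 → max 48.3 km
Candidate 3: residuals Station 1 0.0, Station 2 0.0, Station 3 0.0 → max 0.0 km
Only Candidate 3 has all residuals ≈ 0.

Candidate 3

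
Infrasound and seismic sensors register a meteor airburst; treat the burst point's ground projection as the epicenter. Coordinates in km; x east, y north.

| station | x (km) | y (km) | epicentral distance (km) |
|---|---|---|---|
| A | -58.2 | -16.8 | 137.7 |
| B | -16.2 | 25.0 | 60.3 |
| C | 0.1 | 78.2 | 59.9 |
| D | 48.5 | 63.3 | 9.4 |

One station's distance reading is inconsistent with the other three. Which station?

Solve using three stations at a time. Using A, C, D (subtract circle equations pairwise → linear system) gives (x, y) ≈ (56.8, 58.9).
Distances from that point to each station vs reported:
  A: calculated 137.7 vs reported 137.7 → residual 0.0 km
  B: calculated 80.5 vs reported 60.3 → residual 20.2 km
  C: calculated 59.9 vs reported 59.9 → residual 0.0 km
  D: calculated 9.4 vs reported 9.4 → residual 0.0 km
A, C, D are mutually consistent (residuals ≈ 0); B is off by 20.2 km.

B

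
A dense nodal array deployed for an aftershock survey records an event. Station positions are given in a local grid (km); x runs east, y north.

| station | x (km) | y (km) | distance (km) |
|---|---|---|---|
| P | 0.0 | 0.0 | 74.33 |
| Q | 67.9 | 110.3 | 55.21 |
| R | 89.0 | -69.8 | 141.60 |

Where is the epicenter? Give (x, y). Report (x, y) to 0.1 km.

Circle about each station: x² + y² = 74.33²; (x − 67.9)² + (y − 110.3)² = 55.21²; (x − 89.0)² + (y + 69.8)² = 141.60².
Subtracting the P equation from the Q and R equations removes the quadratic terms:
135.8 x + 220.6 y = 19253.30
178.0 x − 139.6 y = -1732.57
Solving the 2×2 system: x ≈ 39.6, y ≈ 62.9 km.

(39.6, 62.9)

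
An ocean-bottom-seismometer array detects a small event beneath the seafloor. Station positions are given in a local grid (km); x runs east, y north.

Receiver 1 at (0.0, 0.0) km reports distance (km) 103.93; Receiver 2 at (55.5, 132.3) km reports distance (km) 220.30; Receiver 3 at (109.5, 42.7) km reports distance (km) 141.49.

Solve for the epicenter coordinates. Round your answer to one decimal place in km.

Circle about each station: x² + y² = 103.93²; (x − 55.5)² + (y − 132.3)² = 220.30²; (x − 109.5)² + (y − 42.7)² = 141.49².
Subtracting pairs of circle equations eliminates x²+y² and gives linear equations (the radical axes):
111.0 x + 264.6 y = -17147.11
219.0 x + 85.4 y = 4595.56
Solving the 2×2 system: x ≈ 55.3, y ≈ -88.0 km.

55.3 km east, -88.0 km north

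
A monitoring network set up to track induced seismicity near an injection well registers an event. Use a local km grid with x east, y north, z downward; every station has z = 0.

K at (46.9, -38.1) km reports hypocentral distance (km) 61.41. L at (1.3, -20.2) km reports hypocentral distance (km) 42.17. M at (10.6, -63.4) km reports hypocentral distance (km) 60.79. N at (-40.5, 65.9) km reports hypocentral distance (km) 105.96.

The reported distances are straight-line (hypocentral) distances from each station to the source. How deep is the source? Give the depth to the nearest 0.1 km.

depth ≈ 41.9 km

Each station gives a sphere (x−x_i)² + (y−y_i)² + z² = d_i² (stations at z=0).
Subtracting the K sphere from L and M: z² cancels, leaving linear equations in x and y:
-91.2 x + 35.8 y = -1248.61
-72.6 x − 50.6 y = 556.46
Solving: x ≈ 5.997, y ≈ -19.601 km (keep extra digits for the depth step; rounded: 6.0, -19.6).
Then from the K sphere: z² = 61.41² − (x − 46.9)² − (y + 38.1)² with x = 5.997, y = -19.601, so z ≈ 41.904 ≈ 41.9 km.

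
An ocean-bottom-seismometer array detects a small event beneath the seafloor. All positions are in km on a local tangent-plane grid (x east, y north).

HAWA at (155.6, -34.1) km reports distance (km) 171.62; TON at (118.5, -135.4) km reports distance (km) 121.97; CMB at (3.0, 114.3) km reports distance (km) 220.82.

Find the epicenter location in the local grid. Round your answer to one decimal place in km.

(-0.0, -106.5)

Circle about each station: (x − 155.6)² + (y + 34.1)² = 171.62²; (x − 118.5)² + (y + 135.4)² = 121.97²; (x − 3.0)² + (y − 114.3)² = 220.82².
Subtracting pairs of circle equations eliminates x²+y² and gives linear equations (the radical axes):
-74.2 x − 202.6 y = 21577.98
-305.2 x + 296.8 y = -31608.73
Solving the 2×2 system: x ≈ -0.0, y ≈ -106.5 km.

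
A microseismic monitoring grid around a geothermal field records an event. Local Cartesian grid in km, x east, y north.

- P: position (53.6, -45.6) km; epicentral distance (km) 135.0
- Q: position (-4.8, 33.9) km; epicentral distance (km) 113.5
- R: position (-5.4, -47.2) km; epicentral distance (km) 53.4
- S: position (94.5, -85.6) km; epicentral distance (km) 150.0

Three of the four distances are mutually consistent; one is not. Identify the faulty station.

P

Solve using three stations at a time. Using Q, R, S (subtract circle equations pairwise → linear system) gives (x, y) ≈ (-54.5, -68.1).
Distances from that point to each station vs reported:
  P: calculated 110.4 vs reported 135.0 → residual 24.6 km
  Q: calculated 113.5 vs reported 113.5 → residual 0.0 km
  R: calculated 53.3 vs reported 53.4 → residual 0.1 km
  S: calculated 150.0 vs reported 150.0 → residual 0.0 km
Q, R, S are mutually consistent (residuals ≈ 0); P is off by 24.6 km.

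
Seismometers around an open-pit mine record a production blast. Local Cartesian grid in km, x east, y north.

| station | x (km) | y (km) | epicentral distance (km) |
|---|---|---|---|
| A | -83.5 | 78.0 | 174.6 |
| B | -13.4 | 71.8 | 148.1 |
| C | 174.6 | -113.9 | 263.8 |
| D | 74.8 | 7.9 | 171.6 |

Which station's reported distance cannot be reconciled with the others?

A

Solve using three stations at a time. Using B, C, D (subtract circle equations pairwise → linear system) gives (x, y) ≈ (-83.2, -58.5).
Distances from that point to each station vs reported:
  A: calculated 136.5 vs reported 174.6 → residual 38.1 km
  B: calculated 147.8 vs reported 148.1 → residual 0.3 km
  C: calculated 263.6 vs reported 263.8 → residual 0.2 km
  D: calculated 171.4 vs reported 171.6 → residual 0.2 km
B, C, D are mutually consistent (residuals ≈ 0); A is off by 38.1 km.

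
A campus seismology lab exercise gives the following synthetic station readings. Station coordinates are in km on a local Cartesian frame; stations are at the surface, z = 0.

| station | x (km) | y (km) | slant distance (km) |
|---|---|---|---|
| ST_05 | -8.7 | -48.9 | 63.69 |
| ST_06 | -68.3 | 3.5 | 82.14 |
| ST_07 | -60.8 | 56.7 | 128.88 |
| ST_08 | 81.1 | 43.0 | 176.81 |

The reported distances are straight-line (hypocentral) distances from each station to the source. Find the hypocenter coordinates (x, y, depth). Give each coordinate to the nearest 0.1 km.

Each station gives a sphere (x−x_i)² + (y−y_i)² + z² = d_i² (stations at z=0).
Subtracting the ST_05 sphere from ST_06 and ST_07: z² cancels, leaving linear equations in x and y:
-119.2 x + 104.8 y = -480.32
-104.2 x + 211.2 y = -8109.01
Solving: x ≈ -52.500, y ≈ -64.297 km (keep extra digits for the depth step; rounded: -52.5, -64.3).
Then from the ST_05 sphere: z² = 63.69² − (x + 8.7)² − (y + 48.9)² with x = -52.500, y = -64.297, so z ≈ 43.599 ≈ 43.6 km.

x ≈ -52.5 km, y ≈ -64.3 km, depth ≈ 43.6 km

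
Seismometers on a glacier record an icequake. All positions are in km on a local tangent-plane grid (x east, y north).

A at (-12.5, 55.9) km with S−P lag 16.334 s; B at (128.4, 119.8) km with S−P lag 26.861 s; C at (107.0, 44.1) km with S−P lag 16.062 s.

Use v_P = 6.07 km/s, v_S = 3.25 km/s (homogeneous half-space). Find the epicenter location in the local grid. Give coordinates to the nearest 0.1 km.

Distance from S−P lag: d = Δt · v_P v_S / (v_P − v_S) = Δt · (6.07·3.25)/(6.07−3.25) ≈ 6.9956·Δt.
So d_A = 114.27, d_B = 187.91, d_C = 112.36 km.
Circle about each station: (x + 12.5)² + (y − 55.9)² = 114.27²; (x − 128.4)² + (y − 119.8)² = 187.91²; (x − 107.0)² + (y − 44.1)² = 112.36².
Subtracting the A equation from the B and C equations removes the quadratic terms:
281.8 x + 127.8 y = 5305.00
239.0 x − 23.6 y = 10545.61
Solving the 2×2 system: x ≈ 39.6, y ≈ -45.8 km.
Check against A (with the unrounded x, y): √((x + 12.5)²+(y − 55.9)²) = 114.28 ≈ 114.27 km. ✓

39.6 km east, -45.8 km north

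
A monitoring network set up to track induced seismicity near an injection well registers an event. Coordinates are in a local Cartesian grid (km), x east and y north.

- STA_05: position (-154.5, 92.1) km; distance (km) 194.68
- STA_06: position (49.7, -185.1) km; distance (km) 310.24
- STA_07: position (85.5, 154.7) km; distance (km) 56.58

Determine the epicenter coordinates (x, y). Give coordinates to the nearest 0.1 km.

(37.4, 124.9)

Circle about each station: (x + 154.5)² + (y − 92.1)² = 194.68²; (x − 49.7)² + (y + 185.1)² = 310.24²; (x − 85.5)² + (y − 154.7)² = 56.58².
Subtracting the STA_05 equation from the STA_06 and STA_07 equations removes the quadratic terms:
408.4 x − 554.4 y = -53969.12
480.0 x + 125.2 y = 33588.69
Solving the 2×2 system: x ≈ 37.4, y ≈ 124.9 km.
Check against STA_05 (with the unrounded x, y): √((x + 154.5)²+(y − 92.1)²) = 194.68 ≈ 194.68 km. ✓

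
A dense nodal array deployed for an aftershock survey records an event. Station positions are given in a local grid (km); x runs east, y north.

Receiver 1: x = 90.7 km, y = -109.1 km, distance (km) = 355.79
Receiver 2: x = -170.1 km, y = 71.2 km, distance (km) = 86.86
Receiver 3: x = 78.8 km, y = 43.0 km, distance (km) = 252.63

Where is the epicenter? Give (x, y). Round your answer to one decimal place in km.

-147.6 km east, 155.1 km north

Circle about each station: (x − 90.7)² + (y + 109.1)² = 355.79²; (x + 170.1)² + (y − 71.2)² = 86.86²; (x − 78.8)² + (y − 43.0)² = 252.63².
Subtracting pairs of circle equations eliminates x²+y² and gives linear equations (the radical axes):
-521.6 x + 360.6 y = 132916.01
-23.8 x + 304.2 y = 50693.75
Solving the 2×2 system: x ≈ -147.6, y ≈ 155.1 km.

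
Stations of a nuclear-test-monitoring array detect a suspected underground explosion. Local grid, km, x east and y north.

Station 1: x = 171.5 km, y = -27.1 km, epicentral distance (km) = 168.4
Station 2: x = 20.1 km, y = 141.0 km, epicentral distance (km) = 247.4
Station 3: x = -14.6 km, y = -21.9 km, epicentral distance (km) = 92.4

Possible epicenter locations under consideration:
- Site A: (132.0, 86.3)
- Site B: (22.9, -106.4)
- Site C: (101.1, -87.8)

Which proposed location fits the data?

For each candidate, compare |candidate − station| to the reported distance:
Site A: residuals Station 1 48.3, Station 2 122.8, Station 3 89.8 → max 122.8 km
Site B: residuals Station 1 0.0, Station 2 0.0, Station 3 0.0 → max 0.0 km
Site C: residuals Station 1 75.4, Station 2 4.7, Station 3 40.8 → max 75.4 km
Only Site B has all residuals ≈ 0.

Site B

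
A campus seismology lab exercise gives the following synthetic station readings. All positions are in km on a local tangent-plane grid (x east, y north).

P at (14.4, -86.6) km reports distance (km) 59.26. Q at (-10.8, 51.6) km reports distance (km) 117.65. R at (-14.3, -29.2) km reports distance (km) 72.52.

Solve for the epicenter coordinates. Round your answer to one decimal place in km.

Circle about each station: (x − 14.4)² + (y + 86.6)² = 59.26²; (x + 10.8)² + (y − 51.6)² = 117.65²; (x + 14.3)² + (y + 29.2)² = 72.52².
Subtracting pairs of circle equations eliminates x²+y² and gives linear equations (the radical axes):
-50.4 x + 276.4 y = -15257.49
-57.4 x + 114.8 y = -8397.19
Solving the 2×2 system: x ≈ 56.5, y ≈ -44.9 km.

x ≈ 56.5 km, y ≈ -44.9 km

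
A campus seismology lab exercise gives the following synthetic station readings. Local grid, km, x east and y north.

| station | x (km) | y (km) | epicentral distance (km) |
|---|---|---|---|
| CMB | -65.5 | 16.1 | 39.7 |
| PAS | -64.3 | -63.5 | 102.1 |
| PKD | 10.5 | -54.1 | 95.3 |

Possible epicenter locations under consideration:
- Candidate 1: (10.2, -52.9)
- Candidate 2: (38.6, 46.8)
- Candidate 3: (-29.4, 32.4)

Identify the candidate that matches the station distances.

Candidate 3

For each candidate, compare |candidate − station| to the reported distance:
Candidate 1: residuals CMB 62.7, PAS 26.8, PKD 94.1 → max 94.1 km
Candidate 2: residuals CMB 68.8, PAS 48.7, PKD 9.4 → max 68.8 km
Candidate 3: residuals CMB 0.1, PAS 0.0, PKD 0.0 → max 0.1 km
Only Candidate 3 has all residuals ≈ 0.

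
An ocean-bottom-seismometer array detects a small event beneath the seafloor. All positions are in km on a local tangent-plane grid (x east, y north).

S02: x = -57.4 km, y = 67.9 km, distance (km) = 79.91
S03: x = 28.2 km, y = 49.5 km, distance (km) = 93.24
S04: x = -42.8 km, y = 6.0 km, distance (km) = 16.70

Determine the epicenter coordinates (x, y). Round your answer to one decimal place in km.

Circle about each station: (x + 57.4)² + (y − 67.9)² = 79.91²; (x − 28.2)² + (y − 49.5)² = 93.24²; (x + 42.8)² + (y − 6.0)² = 16.70².
Subtracting the S02 equation from the S03 and S04 equations removes the quadratic terms:
171.2 x − 36.8 y = -6967.77
29.2 x − 123.8 y = 69.39
Solving the 2×2 system: x ≈ -43.0, y ≈ -10.7 km.
Check against S02 (with the unrounded x, y): √((x + 57.4)²+(y − 67.9)²) = 79.91 ≈ 79.91 km. ✓

x ≈ -43.0 km, y ≈ -10.7 km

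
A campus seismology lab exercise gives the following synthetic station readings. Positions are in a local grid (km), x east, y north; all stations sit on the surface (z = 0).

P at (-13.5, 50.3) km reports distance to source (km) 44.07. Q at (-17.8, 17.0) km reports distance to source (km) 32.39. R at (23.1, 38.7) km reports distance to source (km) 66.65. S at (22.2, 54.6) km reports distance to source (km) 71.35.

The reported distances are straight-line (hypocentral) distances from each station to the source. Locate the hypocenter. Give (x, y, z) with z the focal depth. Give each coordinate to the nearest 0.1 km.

x ≈ -36.2 km, y ≈ 22.9 km, depth ≈ 26.0 km

Each station gives a sphere (x−x_i)² + (y−y_i)² + z² = d_i² (stations at z=0).
Subtracting the P sphere from Q and R: z² cancels, leaving linear equations in x and y:
-8.6 x − 66.6 y = -1213.45
73.2 x − 23.2 y = -3181.10
Solving: x ≈ -36.201, y ≈ 22.895 km (keep extra digits for the depth step; rounded: -36.2, 22.9).
Then from the P sphere: z² = 44.07² − (x + 13.5)² − (y − 50.3)² with x = -36.201, y = 22.895, so z ≈ 25.996 ≈ 26.0 km.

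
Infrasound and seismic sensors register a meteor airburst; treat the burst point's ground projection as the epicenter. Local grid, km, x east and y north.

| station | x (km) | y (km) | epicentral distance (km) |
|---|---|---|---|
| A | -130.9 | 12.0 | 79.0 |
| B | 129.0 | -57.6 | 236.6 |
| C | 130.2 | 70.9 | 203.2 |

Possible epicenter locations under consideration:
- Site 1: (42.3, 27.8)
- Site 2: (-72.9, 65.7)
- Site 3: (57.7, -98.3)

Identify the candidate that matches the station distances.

For each candidate, compare |candidate − station| to the reported distance:
Site 1: residuals A 94.9, B 114.9, C 105.3 → max 114.9 km
Site 2: residuals A 0.0, B 0.0, C 0.0 → max 0.0 km
Site 3: residuals A 139.5, B 154.5, C 19.1 → max 154.5 km
Only Site 2 has all residuals ≈ 0.

Site 2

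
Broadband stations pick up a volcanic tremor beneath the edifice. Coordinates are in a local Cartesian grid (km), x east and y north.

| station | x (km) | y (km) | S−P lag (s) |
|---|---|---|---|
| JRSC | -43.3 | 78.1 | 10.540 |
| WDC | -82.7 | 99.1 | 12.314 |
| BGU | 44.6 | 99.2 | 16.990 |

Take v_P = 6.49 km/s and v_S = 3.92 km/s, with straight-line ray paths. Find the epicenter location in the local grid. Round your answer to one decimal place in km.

(-71.7, -22.3)

Distance from S−P lag: d = Δt · v_P v_S / (v_P − v_S) = Δt · (6.49·3.92)/(6.49−3.92) ≈ 9.8991·Δt.
So d_JRSC = 104.34, d_WDC = 121.90, d_BGU = 168.19 km.
Circle about each station: (x + 43.3)² + (y − 78.1)² = 104.34²; (x + 82.7)² + (y − 99.1)² = 121.90²; (x − 44.6)² + (y − 99.2)² = 168.19².
Subtracting the JRSC equation from the WDC and BGU equations removes the quadratic terms:
-78.8 x + 42.0 y = 4712.83
175.8 x + 42.2 y = -13545.74
Solving the 2×2 system: x ≈ -71.7, y ≈ -22.3 km.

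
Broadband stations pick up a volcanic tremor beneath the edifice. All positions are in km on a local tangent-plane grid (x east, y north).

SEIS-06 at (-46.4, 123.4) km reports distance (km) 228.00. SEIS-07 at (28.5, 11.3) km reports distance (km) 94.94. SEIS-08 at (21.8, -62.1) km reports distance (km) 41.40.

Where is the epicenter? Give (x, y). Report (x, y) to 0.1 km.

(59.9, -78.3)

Circle about each station: (x + 46.4)² + (y − 123.4)² = 228.00²; (x − 28.5)² + (y − 11.3)² = 94.94²; (x − 21.8)² + (y + 62.1)² = 41.40².
Subtracting pairs of circle equations eliminates x²+y² and gives linear equations (the radical axes):
149.8 x − 224.2 y = 26529.82
136.4 x − 371.0 y = 37221.17
Solving the 2×2 system: x ≈ 59.9, y ≈ -78.3 km.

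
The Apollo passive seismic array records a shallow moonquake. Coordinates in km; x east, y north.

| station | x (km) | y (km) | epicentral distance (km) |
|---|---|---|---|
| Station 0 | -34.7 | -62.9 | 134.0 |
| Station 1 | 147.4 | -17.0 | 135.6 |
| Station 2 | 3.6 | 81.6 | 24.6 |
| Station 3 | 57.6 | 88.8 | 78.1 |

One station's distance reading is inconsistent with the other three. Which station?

Solve using three stations at a time. Using Station 0, Station 2, Station 3 (subtract circle equations pairwise → linear system) gives (x, y) ≈ (-18.3, 70.1).
Distances from that point to each station vs reported:
  Station 0: calculated 134.0 vs reported 134.0 → residual 0.0 km
  Station 1: calculated 187.2 vs reported 135.6 → residual 51.6 km
  Station 2: calculated 24.7 vs reported 24.6 → residual 0.1 km
  Station 3: calculated 78.1 vs reported 78.1 → residual 0.0 km
Station 0, Station 2, Station 3 are mutually consistent (residuals ≈ 0); Station 1 is off by 51.6 km.

Station 1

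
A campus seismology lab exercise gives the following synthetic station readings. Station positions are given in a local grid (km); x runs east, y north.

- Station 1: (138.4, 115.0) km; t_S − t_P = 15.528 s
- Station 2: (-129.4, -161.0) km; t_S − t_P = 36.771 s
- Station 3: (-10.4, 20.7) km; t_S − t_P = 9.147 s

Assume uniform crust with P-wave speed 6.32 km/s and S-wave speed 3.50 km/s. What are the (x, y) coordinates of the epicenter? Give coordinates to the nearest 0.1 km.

Distance from S−P lag: d = Δt · v_P v_S / (v_P − v_S) = Δt · (6.32·3.50)/(6.32−3.50) ≈ 7.8440·Δt.
So d_Station 1 = 121.80, d_Station 2 = 288.43, d_Station 3 = 71.75 km.
Circle about each station: (x − 138.4)² + (y − 115.0)² = 121.80²; (x + 129.4)² + (y + 161.0)² = 288.43²; (x + 10.4)² + (y − 20.7)² = 71.75².
Subtracting the Station 1 equation from the Station 2 and Station 3 equations removes the quadratic terms:
-535.6 x − 552.0 y = -58070.82
-297.6 x − 188.6 y = -22155.73
Solving the 2×2 system: x ≈ 20.2, y ≈ 85.6 km.

20.2 km east, 85.6 km north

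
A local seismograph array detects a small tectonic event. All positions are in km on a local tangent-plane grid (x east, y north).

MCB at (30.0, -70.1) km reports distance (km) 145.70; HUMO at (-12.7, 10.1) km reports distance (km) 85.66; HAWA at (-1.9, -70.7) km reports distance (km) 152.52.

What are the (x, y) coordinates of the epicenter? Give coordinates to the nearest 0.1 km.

43.2 km east, 75.0 km north

Circle about each station: (x − 30.0)² + (y + 70.1)² = 145.70²; (x + 12.7)² + (y − 10.1)² = 85.66²; (x + 1.9)² + (y + 70.7)² = 152.52².
Subtracting pairs of circle equations eliminates x²+y² and gives linear equations (the radical axes):
-85.4 x + 160.4 y = 8340.14
-63.8 x − 1.2 y = -2845.77
Solving the 2×2 system: x ≈ 43.2, y ≈ 75.0 km.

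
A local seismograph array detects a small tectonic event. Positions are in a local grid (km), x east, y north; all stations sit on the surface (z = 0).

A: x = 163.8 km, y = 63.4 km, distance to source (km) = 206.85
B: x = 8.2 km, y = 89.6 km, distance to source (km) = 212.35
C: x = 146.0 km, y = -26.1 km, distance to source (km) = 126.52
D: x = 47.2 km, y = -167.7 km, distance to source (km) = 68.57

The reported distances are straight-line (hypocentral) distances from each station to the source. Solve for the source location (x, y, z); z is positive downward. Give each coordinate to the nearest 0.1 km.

(61.6, -112.4, 37.9)

Each station gives a sphere (x−x_i)² + (y−y_i)² + z² = d_i² (stations at z=0).
Subtracting the A sphere from B and C: z² cancels, leaving linear equations in x and y:
-311.2 x + 52.4 y = -25060.20
-35.6 x − 179.0 y = 17926.82
Solving: x ≈ 61.601, y ≈ -112.401 km (keep extra digits for the depth step; rounded: 61.6, -112.4).
Then from the A sphere: z² = 206.85² − (x − 163.8)² − (y − 63.4)² with x = 61.601, y = -112.401, so z ≈ 37.898 ≈ 37.9 km.
Check against D (with the unrounded solution): distance 68.57 ≈ 68.57 km. ✓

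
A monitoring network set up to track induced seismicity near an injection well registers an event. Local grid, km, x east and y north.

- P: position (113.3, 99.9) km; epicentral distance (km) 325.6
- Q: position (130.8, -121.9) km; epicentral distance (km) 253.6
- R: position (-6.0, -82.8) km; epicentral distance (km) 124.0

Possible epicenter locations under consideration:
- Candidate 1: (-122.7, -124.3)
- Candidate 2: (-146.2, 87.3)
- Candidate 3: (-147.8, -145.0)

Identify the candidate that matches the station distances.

For each candidate, compare |candidate − station| to the reported distance:
Candidate 1: residuals P 0.1, Q 0.1, R 0.1 → max 0.1 km
Candidate 2: residuals P 65.8, Q 93.5, R 96.4 → max 96.4 km
Candidate 3: residuals P 32.4, Q 26.0, R 30.8 → max 32.4 km
Only Candidate 1 has all residuals ≈ 0.

Candidate 1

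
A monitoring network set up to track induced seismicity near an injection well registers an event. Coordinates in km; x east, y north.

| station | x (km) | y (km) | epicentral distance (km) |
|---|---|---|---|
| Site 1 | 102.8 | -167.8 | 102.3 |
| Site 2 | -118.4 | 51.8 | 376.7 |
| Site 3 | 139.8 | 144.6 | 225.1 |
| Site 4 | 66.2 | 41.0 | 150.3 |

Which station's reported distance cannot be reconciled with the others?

Solve using three stations at a time. Using Site 1, Site 3, Site 4 (subtract circle equations pairwise → linear system) gives (x, y) ≈ (155.5, -80.0).
Distances from that point to each station vs reported:
  Site 1: calculated 102.4 vs reported 102.3 → residual 0.1 km
  Site 2: calculated 303.9 vs reported 376.7 → residual 72.8 km
  Site 3: calculated 225.1 vs reported 225.1 → residual 0.0 km
  Site 4: calculated 150.4 vs reported 150.3 → residual 0.1 km
Site 1, Site 3, Site 4 are mutually consistent (residuals ≈ 0); Site 2 is off by 72.8 km.

Site 2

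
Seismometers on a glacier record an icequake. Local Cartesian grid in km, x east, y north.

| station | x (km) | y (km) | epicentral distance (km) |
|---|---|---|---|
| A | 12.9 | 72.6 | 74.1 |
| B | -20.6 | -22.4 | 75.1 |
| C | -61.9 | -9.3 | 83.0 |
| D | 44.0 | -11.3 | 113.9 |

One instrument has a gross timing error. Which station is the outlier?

C

Solve using three stations at a time. Using A, B, D (subtract circle equations pairwise → linear system) gives (x, y) ≈ (-55.5, 44.1).
Distances from that point to each station vs reported:
  A: calculated 74.1 vs reported 74.1 → residual 0.0 km
  B: calculated 75.1 vs reported 75.1 → residual 0.0 km
  C: calculated 53.8 vs reported 83.0 → residual 29.2 km
  D: calculated 113.9 vs reported 113.9 → residual 0.0 km
A, B, D are mutually consistent (residuals ≈ 0); C is off by 29.2 km.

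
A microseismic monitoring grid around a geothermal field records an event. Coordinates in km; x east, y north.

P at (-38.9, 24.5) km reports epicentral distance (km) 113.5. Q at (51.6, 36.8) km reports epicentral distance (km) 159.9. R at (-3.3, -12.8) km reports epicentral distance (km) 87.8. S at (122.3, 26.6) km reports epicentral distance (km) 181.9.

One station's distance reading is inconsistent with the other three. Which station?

Solve using three stations at a time. Using P, Q, R (subtract circle equations pairwise → linear system) gives (x, y) ≈ (-47.5, -88.7).
Distances from that point to each station vs reported:
  P: calculated 113.5 vs reported 113.5 → residual 0.0 km
  Q: calculated 159.9 vs reported 159.9 → residual 0.0 km
  R: calculated 87.8 vs reported 87.8 → residual 0.0 km
  S: calculated 205.3 vs reported 181.9 → residual 23.4 km
P, Q, R are mutually consistent (residuals ≈ 0); S is off by 23.4 km.

S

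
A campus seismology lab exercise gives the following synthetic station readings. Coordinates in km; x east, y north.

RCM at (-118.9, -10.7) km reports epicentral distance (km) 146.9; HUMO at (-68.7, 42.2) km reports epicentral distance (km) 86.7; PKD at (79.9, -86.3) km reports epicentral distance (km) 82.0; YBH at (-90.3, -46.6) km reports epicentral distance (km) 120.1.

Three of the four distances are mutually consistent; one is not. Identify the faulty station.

HUMO

Solve using three stations at a time. Using RCM, PKD, YBH (subtract circle equations pairwise → linear system) gives (x, y) ≈ (27.5, -23.0).
Distances from that point to each station vs reported:
  RCM: calculated 147.0 vs reported 146.9 → residual 0.1 km
  HUMO: calculated 116.3 vs reported 86.7 → residual 29.6 km
  PKD: calculated 82.1 vs reported 82.0 → residual 0.1 km
  YBH: calculated 120.2 vs reported 120.1 → residual 0.1 km
RCM, PKD, YBH are mutually consistent (residuals ≈ 0); HUMO is off by 29.6 km.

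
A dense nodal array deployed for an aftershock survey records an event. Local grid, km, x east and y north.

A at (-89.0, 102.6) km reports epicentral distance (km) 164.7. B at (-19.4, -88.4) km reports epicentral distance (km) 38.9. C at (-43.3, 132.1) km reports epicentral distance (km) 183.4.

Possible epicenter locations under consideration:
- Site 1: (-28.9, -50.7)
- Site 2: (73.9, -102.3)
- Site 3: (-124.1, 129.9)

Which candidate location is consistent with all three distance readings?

Site 1

For each candidate, compare |candidate − station| to the reported distance:
Site 1: residuals A 0.0, B 0.0, C 0.0 → max 0.0 km
Site 2: residuals A 97.1, B 55.4, C 78.7 → max 97.1 km
Site 3: residuals A 120.2, B 203.2, C 102.6 → max 203.2 km
Only Site 1 has all residuals ≈ 0.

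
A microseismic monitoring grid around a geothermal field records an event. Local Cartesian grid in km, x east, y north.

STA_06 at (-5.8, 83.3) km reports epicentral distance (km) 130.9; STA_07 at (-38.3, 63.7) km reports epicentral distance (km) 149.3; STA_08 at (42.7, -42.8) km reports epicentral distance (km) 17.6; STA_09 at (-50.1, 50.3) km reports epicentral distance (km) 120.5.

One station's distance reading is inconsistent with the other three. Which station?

STA_07

Solve using three stations at a time. Using STA_06, STA_08, STA_09 (subtract circle equations pairwise → linear system) gives (x, y) ≈ (25.0, -43.9).
Distances from that point to each station vs reported:
  STA_06: calculated 130.9 vs reported 130.9 → residual 0.0 km
  STA_07: calculated 124.9 vs reported 149.3 → residual 24.4 km
  STA_08: calculated 17.7 vs reported 17.6 → residual 0.1 km
  STA_09: calculated 120.5 vs reported 120.5 → residual 0.0 km
STA_06, STA_08, STA_09 are mutually consistent (residuals ≈ 0); STA_07 is off by 24.4 km.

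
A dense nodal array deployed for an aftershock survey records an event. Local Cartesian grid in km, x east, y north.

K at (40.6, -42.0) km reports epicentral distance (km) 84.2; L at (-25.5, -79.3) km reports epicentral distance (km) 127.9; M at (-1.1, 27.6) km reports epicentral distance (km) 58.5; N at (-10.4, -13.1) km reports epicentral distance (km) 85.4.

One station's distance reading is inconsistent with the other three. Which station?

L

Solve using three stations at a time. Using K, M, N (subtract circle equations pairwise → linear system) gives (x, y) ≈ (55.8, 40.7).
Distances from that point to each station vs reported:
  K: calculated 84.1 vs reported 84.2 → residual 0.1 km
  L: calculated 145.0 vs reported 127.9 → residual 17.1 km
  M: calculated 58.4 vs reported 58.5 → residual 0.1 km
  N: calculated 85.3 vs reported 85.4 → residual 0.1 km
K, M, N are mutually consistent (residuals ≈ 0); L is off by 17.1 km.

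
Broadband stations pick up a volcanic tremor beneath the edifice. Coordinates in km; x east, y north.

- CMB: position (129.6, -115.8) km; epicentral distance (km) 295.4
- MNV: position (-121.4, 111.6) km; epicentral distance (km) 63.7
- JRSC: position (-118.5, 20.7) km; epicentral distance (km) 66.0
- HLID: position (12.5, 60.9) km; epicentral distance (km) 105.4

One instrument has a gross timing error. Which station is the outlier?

Solve using three stations at a time. Using CMB, JRSC, HLID (subtract circle equations pairwise → linear system) gives (x, y) ≈ (-91.0, 80.6).
Distances from that point to each station vs reported:
  CMB: calculated 295.4 vs reported 295.4 → residual 0.0 km
  MNV: calculated 43.4 vs reported 63.7 → residual 20.3 km
  JRSC: calculated 65.9 vs reported 66.0 → residual 0.1 km
  HLID: calculated 105.4 vs reported 105.4 → residual 0.0 km
CMB, JRSC, HLID are mutually consistent (residuals ≈ 0); MNV is off by 20.3 km.

MNV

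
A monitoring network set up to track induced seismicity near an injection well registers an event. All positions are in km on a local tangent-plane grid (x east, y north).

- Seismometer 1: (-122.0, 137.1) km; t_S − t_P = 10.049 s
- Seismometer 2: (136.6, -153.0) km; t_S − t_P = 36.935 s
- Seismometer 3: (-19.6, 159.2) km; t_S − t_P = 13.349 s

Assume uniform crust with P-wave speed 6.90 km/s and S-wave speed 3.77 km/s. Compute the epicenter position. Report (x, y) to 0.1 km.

Distance from S−P lag: d = Δt · v_P v_S / (v_P − v_S) = Δt · (6.90·3.77)/(6.90−3.77) ≈ 8.3109·Δt.
So d_Seismometer 1 = 83.52, d_Seismometer 2 = 306.96, d_Seismometer 3 = 110.94 km.
Circle about each station: (x + 122.0)² + (y − 137.1)² = 83.52²; (x − 136.6)² + (y + 153.0)² = 306.96²; (x + 19.6)² + (y − 159.2)² = 110.94².
Subtracting the Seismometer 1 equation from the Seismometer 2 and Seismometer 3 equations removes the quadratic terms:
517.2 x − 580.2 y = -78860.70
204.8 x + 44.2 y = -13283.70
Solving the 2×2 system: x ≈ -79.0, y ≈ 65.5 km.

-79.0 km east, 65.5 km north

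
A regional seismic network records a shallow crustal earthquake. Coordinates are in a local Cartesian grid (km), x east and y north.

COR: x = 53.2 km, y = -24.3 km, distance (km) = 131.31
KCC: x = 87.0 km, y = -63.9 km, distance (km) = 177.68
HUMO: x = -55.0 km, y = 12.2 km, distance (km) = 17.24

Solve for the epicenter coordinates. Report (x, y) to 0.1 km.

Circle about each station: (x − 53.2)² + (y + 24.3)² = 131.31²; (x − 87.0)² + (y + 63.9)² = 177.68²; (x + 55.0)² + (y − 12.2)² = 17.24².
Subtracting the COR equation from the KCC and HUMO equations removes the quadratic terms:
67.6 x − 79.2 y = -6096.39
-216.4 x + 73.0 y = 16698.21
Solving the 2×2 system: x ≈ -71.9, y ≈ 15.6 km.
Check against COR (with the unrounded x, y): √((x − 53.2)²+(y + 24.3)²) = 131.31 ≈ 131.31 km. ✓

x ≈ -71.9 km, y ≈ 15.6 km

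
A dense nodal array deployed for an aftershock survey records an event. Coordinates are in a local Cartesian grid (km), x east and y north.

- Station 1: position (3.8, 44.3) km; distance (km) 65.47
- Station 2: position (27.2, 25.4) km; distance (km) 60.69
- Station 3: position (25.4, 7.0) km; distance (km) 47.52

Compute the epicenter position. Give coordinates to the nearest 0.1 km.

Circle about each station: (x − 3.8)² + (y − 44.3)² = 65.47²; (x − 27.2)² + (y − 25.4)² = 60.69²; (x − 25.4)² + (y − 7.0)² = 47.52².
Subtracting pairs of circle equations eliminates x²+y² and gives linear equations (the radical axes):
46.8 x − 37.8 y = 11.11
43.2 x − 74.6 y = 745.40
Solving the 2×2 system: x ≈ -14.7, y ≈ -18.5 km.
Check against Station 1 (with the unrounded x, y): √((x − 3.8)²+(y − 44.3)²) = 65.49 ≈ 65.47 km. ✓

x ≈ -14.7 km, y ≈ -18.5 km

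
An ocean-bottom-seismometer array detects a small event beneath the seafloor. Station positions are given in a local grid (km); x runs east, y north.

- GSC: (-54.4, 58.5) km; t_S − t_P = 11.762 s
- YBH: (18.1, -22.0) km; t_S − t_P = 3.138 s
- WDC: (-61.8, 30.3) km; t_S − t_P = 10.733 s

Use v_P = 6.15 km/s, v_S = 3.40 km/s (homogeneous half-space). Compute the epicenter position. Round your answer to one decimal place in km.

Distance from S−P lag: d = Δt · v_P v_S / (v_P − v_S) = Δt · (6.15·3.40)/(6.15−3.40) ≈ 7.6036·Δt.
So d_GSC = 89.43, d_YBH = 23.86, d_WDC = 81.61 km.
Circle about each station: (x + 54.4)² + (y − 58.5)² = 89.43²; (x − 18.1)² + (y + 22.0)² = 23.86²; (x + 61.8)² + (y − 30.3)² = 81.61².
Subtracting the GSC equation from the YBH and WDC equations removes the quadratic terms:
145.0 x − 161.0 y = 1858.43
-14.8 x − 56.4 y = -306.75
Solving the 2×2 system: x ≈ 14.6, y ≈ 1.6 km.

x ≈ 14.6 km, y ≈ 1.6 km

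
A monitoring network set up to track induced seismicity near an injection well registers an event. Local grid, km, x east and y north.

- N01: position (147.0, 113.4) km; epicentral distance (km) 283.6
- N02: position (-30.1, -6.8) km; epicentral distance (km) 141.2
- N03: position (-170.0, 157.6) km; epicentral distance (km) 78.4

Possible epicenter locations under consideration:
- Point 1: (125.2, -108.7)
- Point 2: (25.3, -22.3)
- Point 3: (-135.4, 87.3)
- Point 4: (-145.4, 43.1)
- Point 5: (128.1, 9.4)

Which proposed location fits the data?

For each candidate, compare |candidate − station| to the reported distance:
Point 1: residuals N01 60.4, N02 44.5, N03 319.2 → max 319.2 km
Point 2: residuals N01 101.3, N02 83.7, N03 187.1 → max 187.1 km
Point 3: residuals N01 0.0, N02 0.0, N03 0.0 → max 0.0 km
Point 4: residuals N01 17.1, N02 15.6, N03 38.7 → max 38.7 km
Point 5: residuals N01 177.9, N02 17.8, N03 254.5 → max 254.5 km
Only Point 3 has all residuals ≈ 0.

Point 3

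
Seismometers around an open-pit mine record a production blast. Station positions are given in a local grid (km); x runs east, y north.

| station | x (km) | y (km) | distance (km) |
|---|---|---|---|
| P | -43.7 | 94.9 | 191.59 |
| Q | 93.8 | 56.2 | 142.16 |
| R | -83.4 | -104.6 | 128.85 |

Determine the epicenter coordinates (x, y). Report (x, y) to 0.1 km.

(42.3, -76.3)

Circle about each station: (x + 43.7)² + (y − 94.9)² = 191.59²; (x − 93.8)² + (y − 56.2)² = 142.16²; (x + 83.4)² + (y + 104.6)² = 128.85².
Subtracting pairs of circle equations eliminates x²+y² and gives linear equations (the radical axes):
275.0 x − 77.4 y = 17538.44
-79.4 x − 399.0 y = 27085.43
Solving the 2×2 system: x ≈ 42.3, y ≈ -76.3 km.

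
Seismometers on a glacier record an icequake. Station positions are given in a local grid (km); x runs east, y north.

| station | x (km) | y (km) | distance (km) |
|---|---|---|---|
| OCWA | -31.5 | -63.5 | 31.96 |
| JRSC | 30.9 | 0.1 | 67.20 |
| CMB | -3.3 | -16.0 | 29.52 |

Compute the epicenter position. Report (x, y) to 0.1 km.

Circle about each station: (x + 31.5)² + (y + 63.5)² = 31.96²; (x − 30.9)² + (y − 0.1)² = 67.20²; (x + 3.3)² + (y + 16.0)² = 29.52².
Subtracting the OCWA equation from the JRSC and CMB equations removes the quadratic terms:
124.8 x + 127.2 y = -7564.08
56.4 x + 95.0 y = -4607.60
Solving the 2×2 system: x ≈ -28.3, y ≈ -31.7 km.

x ≈ -28.3 km, y ≈ -31.7 km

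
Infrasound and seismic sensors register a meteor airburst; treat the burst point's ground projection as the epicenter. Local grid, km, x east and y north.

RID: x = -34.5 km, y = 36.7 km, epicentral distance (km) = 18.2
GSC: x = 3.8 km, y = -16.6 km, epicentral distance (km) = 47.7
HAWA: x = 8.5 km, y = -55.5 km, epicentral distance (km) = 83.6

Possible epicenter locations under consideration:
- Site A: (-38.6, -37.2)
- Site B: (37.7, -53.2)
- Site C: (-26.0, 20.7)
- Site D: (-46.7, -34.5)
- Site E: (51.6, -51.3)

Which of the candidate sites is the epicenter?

For each candidate, compare |candidate − station| to the reported distance:
Site A: residuals RID 55.8, GSC 0.6, HAWA 33.1 → max 55.8 km
Site B: residuals RID 97.1, GSC 2.2, HAWA 54.3 → max 97.1 km
Site C: residuals RID 0.1, GSC 0.0, HAWA 0.0 → max 0.1 km
Site D: residuals RID 54.0, GSC 5.9, HAWA 24.5 → max 54.0 km
Site E: residuals RID 104.9, GSC 11.4, HAWA 40.3 → max 104.9 km
Only Site C has all residuals ≈ 0.

Site C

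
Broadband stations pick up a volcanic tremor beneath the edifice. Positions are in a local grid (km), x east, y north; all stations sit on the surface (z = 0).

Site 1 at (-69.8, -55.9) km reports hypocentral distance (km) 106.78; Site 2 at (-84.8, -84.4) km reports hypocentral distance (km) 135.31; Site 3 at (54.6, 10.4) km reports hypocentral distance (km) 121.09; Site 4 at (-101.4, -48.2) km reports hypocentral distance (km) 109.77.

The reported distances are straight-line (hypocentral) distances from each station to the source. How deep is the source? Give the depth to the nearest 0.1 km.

z ≈ 47.3 km

Each station gives a sphere (x−x_i)² + (y−y_i)² + z² = d_i² (stations at z=0).
Subtracting the Site 1 sphere from Site 2 and Site 3: z² cancels, leaving linear equations in x and y:
-30.0 x − 57.0 y = -589.28
248.8 x + 132.6 y = -8168.35
Solving: x ≈ -53.288, y ≈ 38.385 km (keep extra digits for the depth step; rounded: -53.3, 38.4).
Then from the Site 1 sphere: z² = 106.78² − (x + 69.8)² − (y + 55.9)² with x = -53.288, y = 38.385, so z ≈ 47.325 ≈ 47.3 km.
Check against Site 4 (with the unrounded solution): distance 109.78 ≈ 109.77 km. ✓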